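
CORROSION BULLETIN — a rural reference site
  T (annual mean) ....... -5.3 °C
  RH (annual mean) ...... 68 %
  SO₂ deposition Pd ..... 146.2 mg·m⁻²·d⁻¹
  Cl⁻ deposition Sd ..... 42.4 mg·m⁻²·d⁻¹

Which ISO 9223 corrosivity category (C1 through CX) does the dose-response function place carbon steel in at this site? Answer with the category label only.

C2

carbon steel: temperature factor f = +0.150·(-15.3) = -2.2950
  Pd branch = 1.77·Pd^0.52·e^(0.02·RH+f) = 9.283 μm/a
  Cl⁻ term: 0.102·42.4^0.62·exp(0.033·68+0.04·-5.3) = 7.944
  r_corr = 9.283 + 7.944 = 17.23 μm/a
ISO 9223 Table 2 (carbon steel): 1.3 < 17.2 ≤ 25 μm/a ⇒ C2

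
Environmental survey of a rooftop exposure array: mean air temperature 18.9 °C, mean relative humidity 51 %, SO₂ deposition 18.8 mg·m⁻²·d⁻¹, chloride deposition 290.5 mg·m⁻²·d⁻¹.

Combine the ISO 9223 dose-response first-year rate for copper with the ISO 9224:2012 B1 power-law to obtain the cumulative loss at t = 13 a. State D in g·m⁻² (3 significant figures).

D(13) = 42.8 g·m⁻²

copper: T>10 °C ⇒ hinge -0.080·(18.9−10) = -0.7120
  SO₂ term: 0.0053·18.8^0.26·exp(0.059·51-0.7120) = 0.113
  Sd branch = 0.01025·Sd^0.27·e^(0.036·RH+0.049·T) = 0.7505 μm/a
  r_corr = 0.113 + 0.7505 = 0.8635 μm/a
Power-law: D(13) = r_corr · 13^0.667
  D(13) = 0.8635 × 13^0.667 = 0.8635 × 5.534 = 4.778 μm
  Mass loss = 4.778 μm × 8.96 g/cm³ = 42.81 g·m⁻²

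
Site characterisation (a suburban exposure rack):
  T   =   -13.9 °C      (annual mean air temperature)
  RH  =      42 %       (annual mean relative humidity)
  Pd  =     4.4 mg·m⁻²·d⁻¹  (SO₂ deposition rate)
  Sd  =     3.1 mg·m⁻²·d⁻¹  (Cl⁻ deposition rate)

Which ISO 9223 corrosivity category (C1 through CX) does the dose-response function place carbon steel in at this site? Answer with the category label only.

carbon steel: T≤10 °C ⇒ hinge +0.150·(-13.9−10) = -3.5850
  SO₂ term: 1.77·4.4^0.52·exp(0.02·42-3.5850) = 0.2457
  Sd branch = 0.102·Sd^0.62·e^(0.033·RH+0.04·T) = 0.4717 μm/a
  r_corr = 0.2457 + 0.4717 = 0.7175 μm/a
ISO 9223 Table 2 (carbon steel): 0 < 0.717 ≤ 1.3 μm/a ⇒ C1

C1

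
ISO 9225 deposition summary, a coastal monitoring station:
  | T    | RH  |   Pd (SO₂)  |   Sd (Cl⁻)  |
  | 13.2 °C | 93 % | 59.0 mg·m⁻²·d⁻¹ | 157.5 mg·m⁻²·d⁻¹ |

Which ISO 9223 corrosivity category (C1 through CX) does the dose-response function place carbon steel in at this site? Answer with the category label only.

C5

carbon steel: temperature factor f = -0.054·(3.2) = -0.1728
  Pd branch = 1.77·Pd^0.52·e^(0.02·RH+f) = 79.72 μm/a
  Cl⁻ term: 0.102·157.5^0.62·exp(0.033·93+0.04·13.2) = 85.72
  r_corr = 79.72 + 85.72 = 165.4 μm/a
Category bounds: 80…200 μm/a bracket r_corr ⇒ C5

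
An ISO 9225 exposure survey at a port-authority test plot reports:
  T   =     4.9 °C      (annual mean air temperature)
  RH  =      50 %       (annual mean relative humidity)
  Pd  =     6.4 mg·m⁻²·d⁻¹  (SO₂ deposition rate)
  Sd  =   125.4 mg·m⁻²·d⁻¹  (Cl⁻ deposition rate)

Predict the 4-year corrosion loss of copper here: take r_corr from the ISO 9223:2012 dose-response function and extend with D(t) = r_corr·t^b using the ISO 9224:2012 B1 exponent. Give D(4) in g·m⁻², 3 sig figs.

copper: f(T) = +0.126·(T−10) [T≤10 °C] = -0.6426
  Pd branch = 0.0053·Pd^0.26·e^(0.059·RH+f) = 0.08629 μm/a
  Cl⁻ term: 0.01025·125.4^0.27·exp(0.036·50+0.049·4.9) = 0.2906
  sum: 0.08629 + 0.2906 → r_corr = 0.3769 μm/a
Power-law: D(4) = r_corr · 4^0.667
  D(4) = 0.3769 × 4^0.667 = 0.3769 × 2.521 = 0.9501 μm
  Mass loss = 0.9501 μm × 8.96 g/cm³ = 8.513 g·m⁻²

D(4) = 8.51 g·m⁻²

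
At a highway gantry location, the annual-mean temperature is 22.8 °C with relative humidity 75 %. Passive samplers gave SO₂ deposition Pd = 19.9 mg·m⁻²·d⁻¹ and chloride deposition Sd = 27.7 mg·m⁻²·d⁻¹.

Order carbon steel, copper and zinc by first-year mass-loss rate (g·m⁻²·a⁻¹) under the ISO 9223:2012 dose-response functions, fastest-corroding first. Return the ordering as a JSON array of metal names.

carbon steel: f(T) = -0.054·(T−10) [T>10 °C] = -0.6912
  sulphur-dioxide contribution → 18.82 μm/a
  chloride contribution → 23.65 μm/a
  total first-year rate 42.47 μm/a
  mass loss = 42.47 μm/a × 7.85 g/cm³ = 333.4 g·m⁻²·a⁻¹
copper: f(T) = -0.080·(T−10) [T>10 °C] = -1.0240
  sulphur-dioxide contribution → 0.3459 μm/a
  chloride contribution → 1.143 μm/a
  ⇒ r_corr(copper) = 1.489 μm/a
  mass loss = 1.489 μm/a × 8.96 g/cm³ = 13.34 g·m⁻²·a⁻¹
zinc: f(T) = -0.071·(T−10) [T>10 °C] = -0.9088
  sulphur-dioxide contribution → 0.6105 μm/a
  chloride contribution → 1.471 μm/a
  ⇒ r_corr(zinc) = 2.081 μm/a
  mass loss = 2.081 μm/a × 7.14 g/cm³ = 14.86 g·m⁻²·a⁻¹
Ordering by g·m⁻²·a⁻¹: carbon steel (333) > zinc (14.9) > copper (13.3)

["carbon steel", "zinc", "copper"]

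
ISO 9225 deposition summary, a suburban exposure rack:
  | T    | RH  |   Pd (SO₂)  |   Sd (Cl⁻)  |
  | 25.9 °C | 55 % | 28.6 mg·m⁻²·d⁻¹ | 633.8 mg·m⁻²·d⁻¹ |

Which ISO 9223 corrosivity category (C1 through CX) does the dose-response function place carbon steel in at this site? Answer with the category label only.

C5

carbon steel: temperature factor f = -0.054·(15.9) = -0.8586
  SO₂ term: 1.77·28.6^0.52·exp(0.02·55-0.8586) = 12.89
  Sd branch = 0.102·Sd^0.62·e^(0.033·RH+0.04·T) = 96.38 μm/a
  r_corr = 12.89 + 96.38 = 109.3 μm/a
Category bounds: 80…200 μm/a bracket r_corr ⇒ C5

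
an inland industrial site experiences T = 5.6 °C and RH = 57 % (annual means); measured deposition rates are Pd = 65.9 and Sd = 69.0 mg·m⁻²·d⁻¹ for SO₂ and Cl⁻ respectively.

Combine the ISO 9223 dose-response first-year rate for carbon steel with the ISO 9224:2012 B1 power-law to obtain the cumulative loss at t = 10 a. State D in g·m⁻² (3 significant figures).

carbon steel: T≤10 °C ⇒ hinge +0.150·(5.6−10) = -0.6600
  sulphur-dioxide contribution → 25.25 μm/a
  chloride contribution → 11.56 μm/a
  total first-year rate 36.81 μm/a
Power-law: D(10) = r_corr · 10^0.523
  D(10) = 36.81 × 10^0.523 = 36.81 × 3.334 = 122.7 μm
  Mass loss = 122.7 μm × 7.85 g/cm³ = 963.4 g·m⁻²

D(10) = 963 g·m⁻²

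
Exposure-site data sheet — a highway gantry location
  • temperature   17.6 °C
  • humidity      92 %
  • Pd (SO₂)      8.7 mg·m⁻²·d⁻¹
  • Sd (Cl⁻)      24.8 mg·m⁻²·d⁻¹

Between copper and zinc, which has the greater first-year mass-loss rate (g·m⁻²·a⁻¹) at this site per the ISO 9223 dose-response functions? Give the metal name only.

copper: f(T) = -0.080·(T−10) [T>10 °C] = -0.6080
  Pd branch = 0.0053·Pd^0.26·e^(0.059·RH+f) = 1.153 μm/a
  Sd branch = 0.01025·Sd^0.27·e^(0.036·RH+0.049·T) = 1.585 μm/a
  r_corr = 1.153 + 1.585 = 2.738 μm/a
  mass loss = 2.738 μm/a × 8.96 g/cm³ = 24.54 g·m⁻²·a⁻¹
zinc: f(T) = -0.071·(T−10) [T>10 °C] = -0.5396
  SO₂ term: 0.0129·8.7^0.44·exp(0.046·92-0.5396) = 1.341
  Cl⁻ term: 0.0175·24.8^0.57·exp(0.008·92+0.085·17.6) = 1.017
  sum: 1.341 + 1.017 → r_corr = 2.358 μm/a
  mass loss = 2.358 μm/a × 7.14 g/cm³ = 16.84 g·m⁻²·a⁻¹
Ordering by g·m⁻²·a⁻¹: copper (24.5) > zinc (16.8)

copper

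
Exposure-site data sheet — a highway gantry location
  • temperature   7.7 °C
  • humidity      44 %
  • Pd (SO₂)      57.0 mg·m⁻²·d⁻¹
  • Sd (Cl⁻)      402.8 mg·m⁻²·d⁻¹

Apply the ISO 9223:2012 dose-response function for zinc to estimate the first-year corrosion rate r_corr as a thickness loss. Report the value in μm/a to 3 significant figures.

r_corr = 1.99 μm/a

zinc: T≤10 °C ⇒ hinge +0.038·(7.7−10) = -0.0874
  Pd branch = 0.0129·Pd^0.44·e^(0.046·RH+f) = 0.5299 μm/a
  Sd branch = 0.0175·Sd^0.57·e^(0.008·RH+0.085·T) = 1.462 μm/a
  sum: 0.5299 + 1.462 → r_corr = 1.992 μm/a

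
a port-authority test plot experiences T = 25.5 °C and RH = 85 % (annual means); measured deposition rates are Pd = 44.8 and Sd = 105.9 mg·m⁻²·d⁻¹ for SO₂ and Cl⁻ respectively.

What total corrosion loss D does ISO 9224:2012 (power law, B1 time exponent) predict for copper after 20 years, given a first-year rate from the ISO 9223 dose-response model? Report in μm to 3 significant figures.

D(20) = 24.4 μm

copper: f(T) = -0.080·(T−10) [T>10 °C] = -1.2400
  Pd branch = 0.0053·Pd^0.26·e^(0.059·RH+f) = 0.621 μm/a
  Cl⁻ term: 0.01025·105.9^0.27·exp(0.036·85+0.049·25.5) = 2.686
  r_corr = 0.621 + 2.686 = 3.307 μm/a
ISO 9224: D(t) = r_corr · t^b with b = 0.667 (copper, B1)
  D(20) = 3.307 × 20^0.667 = 3.307 × 7.375 = 24.39 μm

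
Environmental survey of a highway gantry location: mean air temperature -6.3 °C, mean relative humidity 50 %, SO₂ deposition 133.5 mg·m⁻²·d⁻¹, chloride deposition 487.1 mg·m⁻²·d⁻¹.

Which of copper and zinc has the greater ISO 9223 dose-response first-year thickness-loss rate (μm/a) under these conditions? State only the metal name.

zinc

copper: T≤10 °C ⇒ hinge +0.126·(-6.3−10) = -2.0538
  SO₂ term: 0.0053·133.5^0.26·exp(0.059·50-2.0538) = 0.04636
  Cl⁻ term: 0.01025·487.1^0.27·exp(0.036·50+0.049·-6.3) = 0.2421
  r_corr = 0.04636 + 0.2421 = 0.2885 μm/a
zinc: temperature factor f = +0.038·(-16.3) = -0.6194
  SO₂ term: 0.0129·133.5^0.44·exp(0.046·50-0.6194) = 0.5966
  Sd branch = 0.0175·Sd^0.57·e^(0.008·RH+0.085·T) = 0.5202 μm/a
  sum: 0.5966 + 0.5202 → r_corr = 1.117 μm/a
Ordering by μm/a: zinc (1.12) > copper (0.288)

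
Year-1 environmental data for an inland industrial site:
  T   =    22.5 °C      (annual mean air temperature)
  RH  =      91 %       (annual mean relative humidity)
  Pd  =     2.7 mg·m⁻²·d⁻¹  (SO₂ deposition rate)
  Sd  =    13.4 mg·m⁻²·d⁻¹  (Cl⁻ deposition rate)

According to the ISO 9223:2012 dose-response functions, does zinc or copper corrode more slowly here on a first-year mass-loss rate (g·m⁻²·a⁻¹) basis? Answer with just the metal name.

zinc: temperature factor f = -0.071·(12.5) = -0.8875
  SO₂ term: 0.0129·2.7^0.44·exp(0.046·91-0.8875) = 0.5406
  Cl⁻ term: 0.0175·13.4^0.57·exp(0.008·91+0.085·22.5) = 1.077
  r_corr = 0.5406 + 1.077 = 1.618 μm/a
  mass loss = 1.618 μm/a × 7.14 g/cm³ = 11.55 g·m⁻²·a⁻¹
copper: temperature factor f = -0.080·(12.5) = -1.0000
  SO₂ term: 0.0053·2.7^0.26·exp(0.059·91-1.0000) = 0.5418
  Cl⁻ term: 0.01025·13.4^0.27·exp(0.036·91+0.049·22.5) = 1.647
  sum: 0.5418 + 1.647 → r_corr = 2.188 μm/a
  mass loss = 2.188 μm/a × 8.96 g/cm³ = 19.61 g·m⁻²·a⁻¹
Ordering by g·m⁻²·a⁻¹: copper (19.6) > zinc (11.6)

zinc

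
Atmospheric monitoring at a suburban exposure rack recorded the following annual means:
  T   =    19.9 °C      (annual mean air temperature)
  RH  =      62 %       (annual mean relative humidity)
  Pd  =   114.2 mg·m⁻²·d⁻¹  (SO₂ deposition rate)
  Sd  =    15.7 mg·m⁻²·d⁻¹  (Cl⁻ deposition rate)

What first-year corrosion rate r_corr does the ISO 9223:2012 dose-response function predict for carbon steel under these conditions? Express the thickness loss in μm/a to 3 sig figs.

r_corr = 51.7 μm/a

carbon steel: temperature factor f = -0.054·(9.9) = -0.5346
  Pd branch = 1.77·Pd^0.52·e^(0.02·RH+f) = 42.1 μm/a
  Sd branch = 0.102·Sd^0.62·e^(0.033·RH+0.04·T) = 9.645 μm/a
  r_corr = 42.1 + 9.645 = 51.75 μm/a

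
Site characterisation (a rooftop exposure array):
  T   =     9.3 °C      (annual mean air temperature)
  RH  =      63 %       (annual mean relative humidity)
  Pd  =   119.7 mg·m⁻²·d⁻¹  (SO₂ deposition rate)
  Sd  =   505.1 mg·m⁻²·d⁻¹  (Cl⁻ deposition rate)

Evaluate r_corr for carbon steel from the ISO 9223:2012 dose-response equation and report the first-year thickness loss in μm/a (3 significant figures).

r_corr = 124 μm/a

carbon steel: f(T) = +0.150·(T−10) [T≤10 °C] = -0.1050
  SO₂ term: 1.77·119.7^0.52·exp(0.02·63-0.1050) = 67.64
  Sd branch = 0.102·Sd^0.62·e^(0.033·RH+0.04·T) = 56.12 μm/a
  sum: 67.64 + 56.12 → r_corr = 123.8 μm/a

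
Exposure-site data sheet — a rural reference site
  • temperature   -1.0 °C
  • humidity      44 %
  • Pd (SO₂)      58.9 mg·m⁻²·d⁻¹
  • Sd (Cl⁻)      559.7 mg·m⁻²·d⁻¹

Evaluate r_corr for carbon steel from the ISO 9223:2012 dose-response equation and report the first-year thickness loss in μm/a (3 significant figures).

r_corr = 28.0 μm/a

carbon steel: f(T) = +0.150·(T−10) [T≤10 °C] = -1.6500
  SO₂ term: 1.77·58.9^0.52·exp(0.02·44-1.6500) = 6.824
  Cl⁻ term: 0.102·559.7^0.62·exp(0.033·44+0.04·-1.0) = 21.16
  r_corr = 6.824 + 21.16 = 27.99 μm/a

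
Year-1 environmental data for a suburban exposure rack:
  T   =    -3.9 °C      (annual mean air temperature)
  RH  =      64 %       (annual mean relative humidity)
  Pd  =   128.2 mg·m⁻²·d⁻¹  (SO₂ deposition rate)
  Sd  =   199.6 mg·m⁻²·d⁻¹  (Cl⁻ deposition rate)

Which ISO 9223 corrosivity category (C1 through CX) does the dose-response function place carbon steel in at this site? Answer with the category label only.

C3

carbon steel: temperature factor f = +0.150·(-13.9) = -2.0850
  sulphur-dioxide contribution → 9.873 μm/a
  chloride contribution → 19.24 μm/a
  ⇒ r_corr(carbon steel) = 29.11 μm/a
Category bounds: 25…50 μm/a bracket r_corr ⇒ C3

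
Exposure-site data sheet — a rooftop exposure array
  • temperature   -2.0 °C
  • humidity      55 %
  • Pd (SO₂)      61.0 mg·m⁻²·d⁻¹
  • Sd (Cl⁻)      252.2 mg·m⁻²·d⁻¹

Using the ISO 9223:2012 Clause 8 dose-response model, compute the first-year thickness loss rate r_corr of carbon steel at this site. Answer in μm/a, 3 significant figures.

r_corr = 25.3 μm/a

carbon steel: T≤10 °C ⇒ hinge +0.150·(-2.0−10) = -1.8000
  sulphur-dioxide contribution → 7.453 μm/a
  chloride contribution → 17.83 μm/a
  ⇒ r_corr(carbon steel) = 25.28 μm/a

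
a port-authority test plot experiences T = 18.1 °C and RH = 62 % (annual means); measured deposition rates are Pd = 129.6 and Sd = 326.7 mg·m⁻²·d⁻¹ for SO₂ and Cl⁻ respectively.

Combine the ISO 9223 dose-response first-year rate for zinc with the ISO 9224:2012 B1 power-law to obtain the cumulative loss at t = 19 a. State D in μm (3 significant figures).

D(19) = 51.5 μm

zinc: temperature factor f = -0.071·(8.1) = -0.5751
  Pd branch = 0.0129·Pd^0.44·e^(0.046·RH+f) = 1.069 μm/a
  Cl⁻ term: 0.0175·326.7^0.57·exp(0.008·62+0.085·18.1) = 3.628
  r_corr = 1.069 + 3.628 = 4.697 μm/a
Long-term exponent b (ISO 9224 Table 2, B1) = 0.813
  D(19) = 4.697 × 19^0.813 = 4.697 × 10.96 = 51.46 μm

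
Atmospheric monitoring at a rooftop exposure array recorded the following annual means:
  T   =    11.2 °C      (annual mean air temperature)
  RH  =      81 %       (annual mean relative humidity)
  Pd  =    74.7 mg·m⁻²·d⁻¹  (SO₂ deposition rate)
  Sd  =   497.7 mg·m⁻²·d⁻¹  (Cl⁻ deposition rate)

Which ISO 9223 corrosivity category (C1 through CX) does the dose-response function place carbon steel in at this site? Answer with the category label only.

C5

carbon steel: temperature factor f = -0.054·(1.2) = -0.0648
  sulphur-dioxide contribution → 78.98 μm/a
  chloride contribution → 108.7 μm/a
  total first-year rate 187.7 μm/a
ISO 9223 Table 2 (carbon steel): 80 < 188 ≤ 200 μm/a ⇒ C5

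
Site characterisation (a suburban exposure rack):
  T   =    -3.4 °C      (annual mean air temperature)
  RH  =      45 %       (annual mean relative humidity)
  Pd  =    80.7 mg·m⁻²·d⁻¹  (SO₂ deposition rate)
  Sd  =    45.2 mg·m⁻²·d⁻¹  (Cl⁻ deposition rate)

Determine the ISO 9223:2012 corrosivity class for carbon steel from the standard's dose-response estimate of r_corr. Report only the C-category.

carbon steel: temperature factor f = +0.150·(-13.4) = -2.0100
  SO₂ term: 1.77·80.7^0.52·exp(0.02·45-2.0100) = 5.721
  Cl⁻ term: 0.102·45.2^0.62·exp(0.033·45+0.04·-3.4) = 4.175
  sum: 5.721 + 4.175 → r_corr = 9.896 μm/a
ISO 9223 Table 2 (carbon steel): 1.3 < 9.9 ≤ 25 μm/a ⇒ C2

C2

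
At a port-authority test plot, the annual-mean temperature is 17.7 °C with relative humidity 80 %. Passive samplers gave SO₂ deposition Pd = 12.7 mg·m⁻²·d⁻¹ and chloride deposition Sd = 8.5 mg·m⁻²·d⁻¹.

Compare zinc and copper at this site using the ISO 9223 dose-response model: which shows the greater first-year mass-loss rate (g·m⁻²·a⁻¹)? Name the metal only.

zinc: temperature factor f = -0.071·(7.7) = -0.5467
  SO₂ term: 0.0129·12.7^0.44·exp(0.046·80-0.5467) = 0.9058
  Sd branch = 0.0175·Sd^0.57·e^(0.008·RH+0.085·T) = 0.506 μm/a
  r_corr = 0.9058 + 0.506 = 1.412 μm/a
  mass loss = 1.412 μm/a × 7.14 g/cm³ = 10.08 g·m⁻²·a⁻¹
copper: temperature factor f = -0.080·(7.7) = -0.6160
  Pd branch = 0.0053·Pd^0.26·e^(0.059·RH+f) = 0.6217 μm/a
  Cl⁻ term: 0.01025·8.5^0.27·exp(0.036·80+0.049·17.7) = 0.7746
  r_corr = 0.6217 + 0.7746 = 1.396 μm/a
  mass loss = 1.396 μm/a × 8.96 g/cm³ = 12.51 g·m⁻²·a⁻¹
Ordering by g·m⁻²·a⁻¹: copper (12.5) > zinc (10.1)

copper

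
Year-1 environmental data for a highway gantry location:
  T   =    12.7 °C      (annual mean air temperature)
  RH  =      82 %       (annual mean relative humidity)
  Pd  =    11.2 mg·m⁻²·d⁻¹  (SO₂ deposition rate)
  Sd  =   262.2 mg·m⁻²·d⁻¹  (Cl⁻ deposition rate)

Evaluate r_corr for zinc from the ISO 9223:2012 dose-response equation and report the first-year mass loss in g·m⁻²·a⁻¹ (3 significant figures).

r_corr = 26.5 g·m⁻²·a⁻¹

zinc: f(T) = -0.071·(T−10) [T>10 °C] = -0.1917
  sulphur-dioxide contribution → 1.34 μm/a
  chloride contribution → 2.373 μm/a
  total first-year rate 3.714 μm/a
Convert to mass loss: 3.714 μm/a × 7.14 g/cm³ = 26.51 g·m⁻²·a⁻¹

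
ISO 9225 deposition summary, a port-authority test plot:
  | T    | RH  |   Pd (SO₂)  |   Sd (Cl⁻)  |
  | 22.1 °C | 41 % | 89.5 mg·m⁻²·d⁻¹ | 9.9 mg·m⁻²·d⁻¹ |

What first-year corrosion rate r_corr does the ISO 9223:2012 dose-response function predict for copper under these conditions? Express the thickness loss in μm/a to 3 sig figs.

r_corr = 0.319 μm/a

copper: f(T) = -0.080·(T−10) [T>10 °C] = -0.9680
  sulphur-dioxide contribution → 0.07276 μm/a
  chloride contribution → 0.246 μm/a
  total first-year rate 0.3187 μm/a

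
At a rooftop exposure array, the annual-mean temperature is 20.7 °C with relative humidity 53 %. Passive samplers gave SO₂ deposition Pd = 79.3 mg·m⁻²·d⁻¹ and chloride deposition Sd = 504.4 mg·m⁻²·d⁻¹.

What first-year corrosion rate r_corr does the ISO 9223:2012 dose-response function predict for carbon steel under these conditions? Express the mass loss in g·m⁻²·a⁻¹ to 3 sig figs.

carbon steel: T>10 °C ⇒ hinge -0.054·(20.7−10) = -0.5778
  SO₂ term: 1.77·79.3^0.52·exp(0.02·53-0.5778) = 27.86
  Cl⁻ term: 0.102·504.4^0.62·exp(0.033·53+0.04·20.7) = 63.61
  r_corr = 27.86 + 63.61 = 91.47 μm/a
Convert to mass loss: 91.47 μm/a × 7.85 g/cm³ = 718 g·m⁻²·a⁻¹

r_corr = 718 g·m⁻²·a⁻¹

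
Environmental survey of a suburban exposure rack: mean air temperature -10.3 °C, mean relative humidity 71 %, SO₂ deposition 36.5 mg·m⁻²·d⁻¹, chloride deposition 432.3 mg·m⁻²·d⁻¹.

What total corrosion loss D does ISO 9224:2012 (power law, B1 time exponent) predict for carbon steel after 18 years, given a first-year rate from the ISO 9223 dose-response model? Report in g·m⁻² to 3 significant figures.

carbon steel: f(T) = +0.150·(T−10) [T≤10 °C] = -3.0450
  Pd branch = 1.77·Pd^0.52·e^(0.02·RH+f) = 2.263 μm/a
  Cl⁻ term: 0.102·432.3^0.62·exp(0.033·71+0.04·-10.3) = 30.3
  r_corr = 2.263 + 30.3 = 32.56 μm/a
Long-term exponent b (ISO 9224 Table 2, B1) = 0.523
  D(18) = 32.56 × 18^0.523 = 32.56 × 4.534 = 147.6 μm
  Mass loss = 147.6 μm × 7.85 g/cm³ = 1159 g·m⁻²

D(18) = 1.16e+03 g·m⁻²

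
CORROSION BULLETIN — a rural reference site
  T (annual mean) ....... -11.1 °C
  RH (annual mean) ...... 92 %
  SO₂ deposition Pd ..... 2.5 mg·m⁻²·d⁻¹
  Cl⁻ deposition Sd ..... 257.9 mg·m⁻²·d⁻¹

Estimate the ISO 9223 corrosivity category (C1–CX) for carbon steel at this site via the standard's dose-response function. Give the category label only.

C3

carbon steel: temperature factor f = +0.150·(-21.1) = -3.1650
  sulphur-dioxide contribution → 0.7576 μm/a
  chloride contribution → 42.6 μm/a
  ⇒ r_corr(carbon steel) = 43.36 μm/a
ISO 9223 Table 2 (carbon steel): 25 < 43.4 ≤ 50 μm/a ⇒ C3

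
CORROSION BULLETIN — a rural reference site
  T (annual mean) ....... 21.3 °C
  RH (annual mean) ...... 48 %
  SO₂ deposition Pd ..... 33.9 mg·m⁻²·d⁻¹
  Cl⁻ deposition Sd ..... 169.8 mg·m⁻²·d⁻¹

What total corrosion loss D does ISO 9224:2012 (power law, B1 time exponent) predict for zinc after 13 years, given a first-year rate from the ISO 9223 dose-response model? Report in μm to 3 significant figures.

D(13) = 25.6 μm

zinc: temperature factor f = -0.071·(11.3) = -0.8023
  Pd branch = 0.0129·Pd^0.44·e^(0.046·RH+f) = 0.248 μm/a
  Cl⁻ term: 0.0175·169.8^0.57·exp(0.008·48+0.085·21.3) = 2.932
  r_corr = 0.248 + 2.932 = 3.18 μm/a
Long-term exponent b (ISO 9224 Table 2, B1) = 0.813
  D(13) = 3.18 × 13^0.813 = 3.18 × 8.047 = 25.59 μm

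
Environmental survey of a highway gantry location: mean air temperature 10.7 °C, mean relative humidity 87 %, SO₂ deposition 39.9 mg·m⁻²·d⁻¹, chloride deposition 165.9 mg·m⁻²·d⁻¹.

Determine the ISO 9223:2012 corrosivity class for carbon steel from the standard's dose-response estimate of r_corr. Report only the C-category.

carbon steel: temperature factor f = -0.054·(0.7) = -0.0378
  sulphur-dioxide contribution → 66.03 μm/a
  chloride contribution → 65.71 μm/a
  ⇒ r_corr(carbon steel) = 131.7 μm/a
Category bounds: 80…200 μm/a bracket r_corr ⇒ C5

C5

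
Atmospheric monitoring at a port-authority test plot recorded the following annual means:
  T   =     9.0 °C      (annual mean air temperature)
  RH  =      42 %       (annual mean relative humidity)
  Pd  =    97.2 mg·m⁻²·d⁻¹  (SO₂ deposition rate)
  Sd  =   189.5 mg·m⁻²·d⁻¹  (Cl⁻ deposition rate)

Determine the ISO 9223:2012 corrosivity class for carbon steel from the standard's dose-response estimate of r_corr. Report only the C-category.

C4

carbon steel: T≤10 °C ⇒ hinge +0.150·(9.0−10) = -0.1500
  SO₂ term: 1.77·97.2^0.52·exp(0.02·42-0.1500) = 38.13
  Sd branch = 0.102·Sd^0.62·e^(0.033·RH+0.04·T) = 15.1 μm/a
  sum: 38.13 + 15.1 → r_corr = 53.23 μm/a
Category bounds: 50…80 μm/a bracket r_corr ⇒ C4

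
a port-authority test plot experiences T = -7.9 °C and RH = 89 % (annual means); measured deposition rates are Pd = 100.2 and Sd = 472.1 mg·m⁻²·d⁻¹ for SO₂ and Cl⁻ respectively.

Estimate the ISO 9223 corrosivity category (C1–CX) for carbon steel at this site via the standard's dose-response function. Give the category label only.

carbon steel: T≤10 °C ⇒ hinge +0.150·(-7.9−10) = -2.6850
  Pd branch = 1.77·Pd^0.52·e^(0.02·RH+f) = 7.859 μm/a
  Cl⁻ term: 0.102·472.1^0.62·exp(0.033·89+0.04·-7.9) = 63.8
  r_corr = 7.859 + 63.8 = 71.65 μm/a
ISO 9223 Table 2 (carbon steel): 50 < 71.7 ≤ 80 μm/a ⇒ C4

C4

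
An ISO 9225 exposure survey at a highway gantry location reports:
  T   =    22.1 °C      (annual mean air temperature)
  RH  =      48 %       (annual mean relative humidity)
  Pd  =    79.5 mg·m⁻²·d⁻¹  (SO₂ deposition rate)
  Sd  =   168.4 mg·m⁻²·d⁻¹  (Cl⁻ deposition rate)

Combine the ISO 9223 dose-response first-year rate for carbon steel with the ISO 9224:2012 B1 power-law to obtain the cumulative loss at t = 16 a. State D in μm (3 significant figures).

carbon steel: temperature factor f = -0.054·(12.1) = -0.6534
  SO₂ term: 1.77·79.5^0.52·exp(0.02·48-0.6534) = 23.41
  Cl⁻ term: 0.102·168.4^0.62·exp(0.033·48+0.04·22.1) = 28.89
  r_corr = 23.41 + 28.89 = 52.3 μm/a
Power-law: D(16) = r_corr · 16^0.523
  D(16) = 52.3 × 16^0.523 = 52.3 × 4.263 = 223 μm

D(16) = 223 μm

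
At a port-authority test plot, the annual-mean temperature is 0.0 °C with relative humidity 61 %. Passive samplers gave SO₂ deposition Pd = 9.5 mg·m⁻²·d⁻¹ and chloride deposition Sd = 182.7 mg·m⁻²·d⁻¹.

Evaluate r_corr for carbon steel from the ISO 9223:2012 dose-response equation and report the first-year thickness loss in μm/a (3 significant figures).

carbon steel: temperature factor f = +0.150·(-10.0) = -1.5000
  Pd branch = 1.77·Pd^0.52·e^(0.02·RH+f) = 4.313 μm/a
  Sd branch = 0.102·Sd^0.62·e^(0.033·RH+0.04·T) = 19.28 μm/a
  sum: 4.313 + 19.28 → r_corr = 23.59 μm/a

r_corr = 23.6 μm/a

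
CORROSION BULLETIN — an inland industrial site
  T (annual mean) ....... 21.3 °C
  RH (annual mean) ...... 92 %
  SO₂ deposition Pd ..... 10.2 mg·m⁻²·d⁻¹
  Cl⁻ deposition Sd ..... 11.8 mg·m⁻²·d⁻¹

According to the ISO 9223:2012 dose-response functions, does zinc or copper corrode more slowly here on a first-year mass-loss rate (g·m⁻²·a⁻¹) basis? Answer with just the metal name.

zinc: T>10 °C ⇒ hinge -0.071·(21.3−10) = -0.8023
  SO₂ term: 0.0129·10.2^0.44·exp(0.046·92-0.8023) = 1.106
  Cl⁻ term: 0.0175·11.8^0.57·exp(0.008·92+0.085·21.3) = 0.9119
  r_corr = 1.106 + 0.9119 = 2.018 μm/a
  mass loss = 2.018 μm/a × 7.14 g/cm³ = 14.41 g·m⁻²·a⁻¹
copper: T>10 °C ⇒ hinge -0.080·(21.3−10) = -0.9040
  SO₂ term: 0.0053·10.2^0.26·exp(0.059·92-0.9040) = 0.8938
  Sd branch = 0.01025·Sd^0.27·e^(0.036·RH+0.049·T) = 1.555 μm/a
  r_corr = 0.8938 + 1.555 = 2.449 μm/a
  mass loss = 2.449 μm/a × 8.96 g/cm³ = 21.94 g·m⁻²·a⁻¹
Ordering by g·m⁻²·a⁻¹: copper (21.9) > zinc (14.4)

zinc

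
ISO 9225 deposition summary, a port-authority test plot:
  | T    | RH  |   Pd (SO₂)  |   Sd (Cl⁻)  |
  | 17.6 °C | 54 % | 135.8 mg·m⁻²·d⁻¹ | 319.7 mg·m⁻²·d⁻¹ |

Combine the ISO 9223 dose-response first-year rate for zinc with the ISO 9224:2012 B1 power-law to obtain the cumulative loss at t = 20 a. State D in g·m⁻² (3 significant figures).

D(20) = 327 g·m⁻²

zinc: f(T) = -0.071·(T−10) [T>10 °C] = -0.5396
  SO₂ term: 0.0129·135.8^0.44·exp(0.046·54-0.5396) = 0.7825
  Sd branch = 0.0175·Sd^0.57·e^(0.008·RH+0.085·T) = 3.222 μm/a
  r_corr = 0.7825 + 3.222 = 4.004 μm/a
Long-term exponent b (ISO 9224 Table 2, B1) = 0.813
  D(20) = 4.004 × 20^0.813 = 4.004 × 11.42 = 45.73 μm
  Mass loss = 45.73 μm × 7.14 g/cm³ = 326.5 g·m⁻²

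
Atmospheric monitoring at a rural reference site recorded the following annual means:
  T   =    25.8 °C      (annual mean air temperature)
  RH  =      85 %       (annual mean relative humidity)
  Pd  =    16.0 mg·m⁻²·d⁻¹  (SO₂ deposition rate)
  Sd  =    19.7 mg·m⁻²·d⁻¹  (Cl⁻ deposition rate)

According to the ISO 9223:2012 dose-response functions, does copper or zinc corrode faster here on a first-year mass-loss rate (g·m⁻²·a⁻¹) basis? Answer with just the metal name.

copper

copper: f(T) = -0.080·(T−10) [T>10 °C] = -1.2640
  sulphur-dioxide contribution → 0.4639 μm/a
  chloride contribution → 1.731 μm/a
  total first-year rate 2.194 μm/a
  mass loss = 2.194 μm/a × 8.96 g/cm³ = 19.66 g·m⁻²·a⁻¹
zinc: T>10 °C ⇒ hinge -0.071·(25.8−10) = -1.1218
  sulphur-dioxide contribution → 0.7101 μm/a
  chloride contribution → 1.693 μm/a
  total first-year rate 2.403 μm/a
  mass loss = 2.403 μm/a × 7.14 g/cm³ = 17.16 g·m⁻²·a⁻¹
Ordering by g·m⁻²·a⁻¹: copper (19.7) > zinc (17.2)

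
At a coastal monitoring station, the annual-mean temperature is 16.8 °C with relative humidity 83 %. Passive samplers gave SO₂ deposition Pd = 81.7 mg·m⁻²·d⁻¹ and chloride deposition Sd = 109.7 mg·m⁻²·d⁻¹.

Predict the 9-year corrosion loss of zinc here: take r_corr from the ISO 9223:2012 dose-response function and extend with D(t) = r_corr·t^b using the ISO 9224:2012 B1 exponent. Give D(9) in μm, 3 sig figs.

zinc: temperature factor f = -0.071·(6.8) = -0.4828
  sulphur-dioxide contribution → 2.514 μm/a
  chloride contribution → 2.063 μm/a
  total first-year rate 4.577 μm/a
ISO 9224: D(t) = r_corr · t^b with b = 0.813 (zinc, B1)
  D(9) = 4.577 × 9^0.813 = 4.577 × 5.968 = 27.32 μm

D(9) = 27.3 μm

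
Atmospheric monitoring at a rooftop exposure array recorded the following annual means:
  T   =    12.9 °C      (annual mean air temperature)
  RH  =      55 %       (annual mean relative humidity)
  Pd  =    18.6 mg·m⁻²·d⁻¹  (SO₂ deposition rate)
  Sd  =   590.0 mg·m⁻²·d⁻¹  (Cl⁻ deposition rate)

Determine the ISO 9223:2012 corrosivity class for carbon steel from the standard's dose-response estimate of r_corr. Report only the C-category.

carbon steel: f(T) = -0.054·(T−10) [T>10 °C] = -0.1566
  SO₂ term: 1.77·18.6^0.52·exp(0.02·55-0.1566) = 20.79
  Cl⁻ term: 0.102·590.0^0.62·exp(0.033·55+0.04·12.9) = 54.81
  r_corr = 20.79 + 54.81 = 75.6 μm/a
ISO 9223 Table 2 (carbon steel): 50 < 75.6 ≤ 80 μm/a ⇒ C4

C4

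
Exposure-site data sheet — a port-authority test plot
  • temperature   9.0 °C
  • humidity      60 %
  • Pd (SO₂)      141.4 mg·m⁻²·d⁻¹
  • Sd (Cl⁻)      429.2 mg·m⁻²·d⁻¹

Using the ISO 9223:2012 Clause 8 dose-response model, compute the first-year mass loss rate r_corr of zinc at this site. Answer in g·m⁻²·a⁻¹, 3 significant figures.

zinc: f(T) = +0.038·(T−10) [T≤10 °C] = -0.0380
  Pd branch = 0.0129·Pd^0.44·e^(0.046·RH+f) = 1.734 μm/a
  Cl⁻ term: 0.0175·429.2^0.57·exp(0.008·60+0.085·9.0) = 1.925
  r_corr = 1.734 + 1.925 = 3.658 μm/a
Convert to mass loss: 3.658 μm/a × 7.14 g/cm³ = 26.12 g·m⁻²·a⁻¹

r_corr = 26.1 g·m⁻²·a⁻¹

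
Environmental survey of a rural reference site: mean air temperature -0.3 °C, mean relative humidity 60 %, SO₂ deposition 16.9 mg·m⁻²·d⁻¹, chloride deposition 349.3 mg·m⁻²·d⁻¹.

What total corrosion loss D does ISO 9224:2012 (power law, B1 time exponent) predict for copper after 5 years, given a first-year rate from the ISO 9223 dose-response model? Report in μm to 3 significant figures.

copper: temperature factor f = +0.126·(-10.3) = -1.2978
  Pd branch = 0.0053·Pd^0.26·e^(0.059·RH+f) = 0.1041 μm/a
  Cl⁻ term: 0.01025·349.3^0.27·exp(0.036·60+0.049·-0.3) = 0.4257
  sum: 0.1041 + 0.4257 → r_corr = 0.5297 μm/a
Power-law: D(5) = r_corr · 5^0.667
  D(5) = 0.5297 × 5^0.667 = 0.5297 × 2.926 = 1.55 μm

D(5) = 1.55 μm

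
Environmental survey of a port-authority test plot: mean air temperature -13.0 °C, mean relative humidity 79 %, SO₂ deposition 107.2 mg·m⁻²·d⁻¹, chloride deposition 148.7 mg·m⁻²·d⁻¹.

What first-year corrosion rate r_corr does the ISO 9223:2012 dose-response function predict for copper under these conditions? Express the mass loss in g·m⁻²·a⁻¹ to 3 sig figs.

copper: T≤10 °C ⇒ hinge +0.126·(-13.0−10) = -2.8980
  SO₂ term: 0.0053·107.2^0.26·exp(0.059·79-2.8980) = 0.1042
  Sd branch = 0.01025·Sd^0.27·e^(0.036·RH+0.049·T) = 0.3595 μm/a
  sum: 0.1042 + 0.3595 → r_corr = 0.4637 μm/a
Convert to mass loss: 0.4637 μm/a × 8.96 g/cm³ = 4.155 g·m⁻²·a⁻¹

r_corr = 4.15 g·m⁻²·a⁻¹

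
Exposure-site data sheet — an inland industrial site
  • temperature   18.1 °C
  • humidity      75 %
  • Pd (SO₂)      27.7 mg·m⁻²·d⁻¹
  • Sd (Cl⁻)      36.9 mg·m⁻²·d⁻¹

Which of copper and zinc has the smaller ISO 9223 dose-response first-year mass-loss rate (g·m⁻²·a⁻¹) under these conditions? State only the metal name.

copper

copper: f(T) = -0.080·(T−10) [T>10 °C] = -0.6480
  sulphur-dioxide contribution → 0.5491 μm/a
  chloride contribution → 0.9808 μm/a
  total first-year rate 1.53 μm/a
  mass loss = 1.53 μm/a × 8.96 g/cm³ = 13.71 g·m⁻²·a⁻¹
zinc: f(T) = -0.071·(T−10) [T>10 °C] = -0.5751
  sulphur-dioxide contribution → 0.9859 μm/a
  chloride contribution → 1.161 μm/a
  ⇒ r_corr(zinc) = 2.147 μm/a
  mass loss = 2.147 μm/a × 7.14 g/cm³ = 15.33 g·m⁻²·a⁻¹
Ordering by g·m⁻²·a⁻¹: zinc (15.3) > copper (13.7)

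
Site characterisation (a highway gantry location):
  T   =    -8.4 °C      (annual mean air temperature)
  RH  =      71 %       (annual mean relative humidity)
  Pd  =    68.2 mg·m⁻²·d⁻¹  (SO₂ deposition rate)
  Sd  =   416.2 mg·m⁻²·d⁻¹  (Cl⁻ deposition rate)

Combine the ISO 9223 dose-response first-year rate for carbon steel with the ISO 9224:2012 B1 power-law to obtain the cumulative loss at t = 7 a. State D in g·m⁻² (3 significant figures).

carbon steel: f(T) = +0.150·(T−10) [T≤10 °C] = -2.7600
  Pd branch = 1.77·Pd^0.52·e^(0.02·RH+f) = 4.165 μm/a
  Sd branch = 0.102·Sd^0.62·e^(0.033·RH+0.04·T) = 31.93 μm/a
  sum: 4.165 + 31.93 → r_corr = 36.09 μm/a
ISO 9224: D(t) = r_corr · t^b with b = 0.523 (carbon steel, B1)
  D(7) = 36.09 × 7^0.523 = 36.09 × 2.767 = 99.87 μm
  Mass loss = 99.87 μm × 7.85 g/cm³ = 784 g·m⁻²

D(7) = 784 g·m⁻²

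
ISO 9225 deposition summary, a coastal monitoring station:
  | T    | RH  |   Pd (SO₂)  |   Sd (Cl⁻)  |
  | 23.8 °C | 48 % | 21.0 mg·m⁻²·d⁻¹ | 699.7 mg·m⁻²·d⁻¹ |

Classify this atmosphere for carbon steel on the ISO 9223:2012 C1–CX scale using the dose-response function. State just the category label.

carbon steel: f(T) = -0.054·(T−10) [T>10 °C] = -0.7452
  SO₂ term: 1.77·21.0^0.52·exp(0.02·48-0.7452) = 10.69
  Cl⁻ term: 0.102·699.7^0.62·exp(0.033·48+0.04·23.8) = 74.79
  sum: 10.69 + 74.79 → r_corr = 85.47 μm/a
85.5 μm/a falls in (80, 200] for carbon steel → category C5

C5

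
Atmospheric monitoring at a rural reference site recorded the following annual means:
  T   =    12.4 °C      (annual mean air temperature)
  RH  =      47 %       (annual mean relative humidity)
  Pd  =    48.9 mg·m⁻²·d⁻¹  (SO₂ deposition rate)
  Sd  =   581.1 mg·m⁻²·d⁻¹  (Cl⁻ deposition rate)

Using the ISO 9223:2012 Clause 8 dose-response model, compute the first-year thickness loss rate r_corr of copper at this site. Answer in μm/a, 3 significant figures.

copper: f(T) = -0.080·(T−10) [T>10 °C] = -0.1920
  Pd branch = 0.0053·Pd^0.26·e^(0.059·RH+f) = 0.1925 μm/a
  Cl⁻ term: 0.01025·581.1^0.27·exp(0.036·47+0.049·12.4) = 0.5699
  sum: 0.1925 + 0.5699 → r_corr = 0.7624 μm/a

r_corr = 0.762 μm/a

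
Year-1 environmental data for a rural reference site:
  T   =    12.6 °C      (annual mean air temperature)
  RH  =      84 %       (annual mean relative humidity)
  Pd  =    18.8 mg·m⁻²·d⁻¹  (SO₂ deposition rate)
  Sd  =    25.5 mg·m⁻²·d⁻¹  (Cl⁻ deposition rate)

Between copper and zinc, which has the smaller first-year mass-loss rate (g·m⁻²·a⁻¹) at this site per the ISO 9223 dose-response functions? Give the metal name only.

zinc

copper: f(T) = -0.080·(T−10) [T>10 °C] = -0.2080
  sulphur-dioxide contribution → 1.311 μm/a
  chloride contribution → 0.9374 μm/a
  ⇒ r_corr(copper) = 2.248 μm/a
  mass loss = 2.248 μm/a × 8.96 g/cm³ = 20.15 g·m⁻²·a⁻¹
zinc: T>10 °C ⇒ hinge -0.071·(12.6−10) = -0.1846
  sulphur-dioxide contribution → 1.858 μm/a
  chloride contribution → 0.6335 μm/a
  ⇒ r_corr(zinc) = 2.492 μm/a
  mass loss = 2.492 μm/a × 7.14 g/cm³ = 17.79 g·m⁻²·a⁻¹
Ordering by g·m⁻²·a⁻¹: copper (20.1) > zinc (17.8)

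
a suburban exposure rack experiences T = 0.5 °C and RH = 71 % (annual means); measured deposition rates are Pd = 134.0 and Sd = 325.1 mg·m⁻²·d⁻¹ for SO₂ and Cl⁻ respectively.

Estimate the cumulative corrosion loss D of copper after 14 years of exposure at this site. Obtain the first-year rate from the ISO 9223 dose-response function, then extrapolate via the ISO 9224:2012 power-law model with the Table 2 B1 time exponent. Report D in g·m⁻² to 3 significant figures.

D(14) = 53.3 g·m⁻²

copper: f(T) = +0.126·(T−10) [T≤10 °C] = -1.1970
  SO₂ term: 0.0053·134.0^0.26·exp(0.059·71-1.1970) = 0.3773
  Sd branch = 0.01025·Sd^0.27·e^(0.036·RH+0.049·T) = 0.6452 μm/a
  sum: 0.3773 + 0.6452 → r_corr = 1.022 μm/a
Long-term exponent b (ISO 9224 Table 2, B1) = 0.667
  D(14) = 1.022 × 14^0.667 = 1.022 × 5.814 = 5.945 μm
  Mass loss = 5.945 μm × 8.96 g/cm³ = 53.26 g·m⁻²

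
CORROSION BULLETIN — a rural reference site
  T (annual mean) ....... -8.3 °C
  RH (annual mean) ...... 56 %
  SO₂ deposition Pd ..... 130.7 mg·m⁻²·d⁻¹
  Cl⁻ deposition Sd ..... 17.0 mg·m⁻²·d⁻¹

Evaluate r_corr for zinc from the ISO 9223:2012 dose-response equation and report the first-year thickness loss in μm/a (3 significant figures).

zinc: T≤10 °C ⇒ hinge +0.038·(-8.3−10) = -0.6954
  sulphur-dioxide contribution → 0.7219 μm/a
  chloride contribution → 0.06801 μm/a
  total first-year rate 0.7899 μm/a

r_corr = 0.790 μm/a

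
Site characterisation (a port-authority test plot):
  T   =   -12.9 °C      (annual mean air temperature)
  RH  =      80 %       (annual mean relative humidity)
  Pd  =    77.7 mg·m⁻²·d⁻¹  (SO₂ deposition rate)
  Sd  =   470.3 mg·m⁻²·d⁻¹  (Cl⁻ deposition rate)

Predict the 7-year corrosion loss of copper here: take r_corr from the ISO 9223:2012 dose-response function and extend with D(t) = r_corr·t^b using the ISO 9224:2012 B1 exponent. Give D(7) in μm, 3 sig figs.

copper: temperature factor f = +0.126·(-22.9) = -2.8854
  Pd branch = 0.0053·Pd^0.26·e^(0.059·RH+f) = 0.1029 μm/a
  Cl⁻ term: 0.01025·470.3^0.27·exp(0.036·80+0.049·-12.9) = 0.5111
  sum: 0.1029 + 0.5111 → r_corr = 0.614 μm/a
Long-term exponent b (ISO 9224 Table 2, B1) = 0.667
  D(7) = 0.614 × 7^0.667 = 0.614 × 3.662 = 2.248 μm

D(7) = 2.25 μm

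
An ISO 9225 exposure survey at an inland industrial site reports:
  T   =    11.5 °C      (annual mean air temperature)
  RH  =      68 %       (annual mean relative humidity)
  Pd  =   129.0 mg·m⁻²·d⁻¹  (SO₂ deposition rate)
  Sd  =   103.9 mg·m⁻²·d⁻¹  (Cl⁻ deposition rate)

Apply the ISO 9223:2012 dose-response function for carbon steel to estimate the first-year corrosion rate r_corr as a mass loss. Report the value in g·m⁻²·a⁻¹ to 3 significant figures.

carbon steel: f(T) = -0.054·(T−10) [T>10 °C] = -0.0810
  sulphur-dioxide contribution → 79.61 μm/a
  chloride contribution → 27.12 μm/a
  total first-year rate 106.7 μm/a
Convert to mass loss: 106.7 μm/a × 7.85 g/cm³ = 837.8 g·m⁻²·a⁻¹

r_corr = 838 g·m⁻²·a⁻¹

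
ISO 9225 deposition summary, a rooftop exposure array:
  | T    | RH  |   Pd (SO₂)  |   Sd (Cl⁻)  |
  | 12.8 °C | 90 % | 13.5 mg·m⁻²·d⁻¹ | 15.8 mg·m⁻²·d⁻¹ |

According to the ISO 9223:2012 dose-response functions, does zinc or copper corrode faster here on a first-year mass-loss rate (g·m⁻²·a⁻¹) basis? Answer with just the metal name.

zinc: temperature factor f = -0.071·(2.8) = -0.1988
  sulphur-dioxide contribution → 2.087 μm/a
  chloride contribution → 0.5146 μm/a
  total first-year rate 2.602 μm/a
  mass loss = 2.602 μm/a × 7.14 g/cm³ = 18.58 g·m⁻²·a⁻¹
copper: temperature factor f = -0.080·(2.8) = -0.2240
  sulphur-dioxide contribution → 1.686 μm/a
  chloride contribution → 1.032 μm/a
  ⇒ r_corr(copper) = 2.719 μm/a
  mass loss = 2.719 μm/a × 8.96 g/cm³ = 24.36 g·m⁻²·a⁻¹
Ordering by g·m⁻²·a⁻¹: copper (24.4) > zinc (18.6)

copper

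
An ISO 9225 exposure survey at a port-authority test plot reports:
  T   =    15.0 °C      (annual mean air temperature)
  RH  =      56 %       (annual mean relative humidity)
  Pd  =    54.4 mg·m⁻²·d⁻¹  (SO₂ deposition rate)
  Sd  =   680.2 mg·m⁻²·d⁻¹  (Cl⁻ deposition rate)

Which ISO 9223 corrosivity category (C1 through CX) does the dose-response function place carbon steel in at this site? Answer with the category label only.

carbon steel: T>10 °C ⇒ hinge -0.054·(15.0−10) = -0.2700
  sulphur-dioxide contribution → 33.09 μm/a
  chloride contribution → 67.3 μm/a
  total first-year rate 100.4 μm/a
Category bounds: 80…200 μm/a bracket r_corr ⇒ C5

C5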